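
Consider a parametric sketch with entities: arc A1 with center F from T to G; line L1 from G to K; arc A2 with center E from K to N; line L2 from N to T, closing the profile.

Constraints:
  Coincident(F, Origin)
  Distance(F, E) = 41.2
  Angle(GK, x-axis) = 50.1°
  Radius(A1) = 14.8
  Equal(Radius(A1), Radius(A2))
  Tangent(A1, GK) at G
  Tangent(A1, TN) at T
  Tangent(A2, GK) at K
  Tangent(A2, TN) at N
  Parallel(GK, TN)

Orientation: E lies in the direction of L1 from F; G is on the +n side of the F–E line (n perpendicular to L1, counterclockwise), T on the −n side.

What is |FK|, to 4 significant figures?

43.78

The slot axis is L1's direction at 50.1°, so u = (cos 50.1°, sin 50.1°) = (0.6414, 0.7672) and n = (−sin 50.1°, cos 50.1°) = (-0.7672, 0.6414). F is at the origin and E lies 41.2 along u from F, so E = 41.2·u = (26.43, 31.61). Tangency of A1 to both parallel lines with radius 14.8 puts G and T at F ± 14.8·n: G = (-11.35, 9.493), T = (11.35, -9.493). Equal radii place K and N the same way about E: K = E + 14.8·n = (15.07, 41.10), N = E − 14.8·n = (37.78, 22.11). Then |FK| = |K − F| = 43.78.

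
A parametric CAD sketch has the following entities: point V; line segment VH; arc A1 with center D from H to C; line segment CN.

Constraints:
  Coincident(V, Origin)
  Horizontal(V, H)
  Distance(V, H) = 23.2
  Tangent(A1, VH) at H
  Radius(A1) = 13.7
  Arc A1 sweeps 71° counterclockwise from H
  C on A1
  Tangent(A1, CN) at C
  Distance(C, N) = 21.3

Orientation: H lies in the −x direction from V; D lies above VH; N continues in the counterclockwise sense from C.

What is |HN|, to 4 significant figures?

35.48

On A1, H sits at bearing -90° from D; a 71° counterclockwise sweep puts C at bearing -19°, so C = D + 13.7·(cos -19°, sin -19°) = (-10.25, 9.240). A1 meets CN tangentially, so DC is at right angles to CN, so CN runs along (−sin -19°, cos -19°); with |CN| = 21.3, N = (-3.312, 29.38). Then |HN| = |N − H| = 35.48.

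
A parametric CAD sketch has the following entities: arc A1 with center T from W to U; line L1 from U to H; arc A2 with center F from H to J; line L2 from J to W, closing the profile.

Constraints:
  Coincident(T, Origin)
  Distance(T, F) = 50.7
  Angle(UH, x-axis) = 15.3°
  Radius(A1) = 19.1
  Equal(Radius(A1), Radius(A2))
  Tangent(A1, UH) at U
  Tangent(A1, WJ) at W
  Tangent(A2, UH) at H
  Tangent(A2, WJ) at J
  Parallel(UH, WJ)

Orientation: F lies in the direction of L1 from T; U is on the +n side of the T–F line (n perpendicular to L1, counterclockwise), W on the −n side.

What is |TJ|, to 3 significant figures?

54.2

The slot axis is L1's direction at 15.3°, so u = (cos 15.3°, sin 15.3°) = (0.965, 0.264) and n = (−sin 15.3°, cos 15.3°) = (-0.264, 0.965). T is at the origin and F lies 50.7 along u from T, so F = 50.7·u = (48.9, 13.4). Tangency of A1 to both parallel lines with radius 19.1 puts U and W at T ± 19.1·n: U = (-5.04, 18.4), W = (5.04, -18.4). Equal radii place H and J the same way about F: H = F + 19.1·n = (43.9, 31.8), J = F − 19.1·n = (53.9, -5.04). Then |TJ| = |J − T| = 54.2.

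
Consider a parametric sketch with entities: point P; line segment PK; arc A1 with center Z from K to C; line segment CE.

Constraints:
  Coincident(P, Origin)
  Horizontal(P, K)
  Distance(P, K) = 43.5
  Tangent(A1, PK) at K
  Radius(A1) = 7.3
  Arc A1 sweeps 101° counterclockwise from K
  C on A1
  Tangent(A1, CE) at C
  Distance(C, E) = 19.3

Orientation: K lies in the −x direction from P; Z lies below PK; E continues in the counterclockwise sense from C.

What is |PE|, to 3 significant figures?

54.5

On A1, K sits at bearing 90° from Z; a 101° counterclockwise sweep puts C at bearing 191°, so C = Z + 7.3·(cos 191°, sin 191°) = (-50.7, -8.69). The tangent condition forces ZC to be normal to CE, so CE runs along (−sin 191°, cos 191°); with |CE| = 19.3, E = (-47.0, -27.6). Then |PE| = |E − P| = 54.5.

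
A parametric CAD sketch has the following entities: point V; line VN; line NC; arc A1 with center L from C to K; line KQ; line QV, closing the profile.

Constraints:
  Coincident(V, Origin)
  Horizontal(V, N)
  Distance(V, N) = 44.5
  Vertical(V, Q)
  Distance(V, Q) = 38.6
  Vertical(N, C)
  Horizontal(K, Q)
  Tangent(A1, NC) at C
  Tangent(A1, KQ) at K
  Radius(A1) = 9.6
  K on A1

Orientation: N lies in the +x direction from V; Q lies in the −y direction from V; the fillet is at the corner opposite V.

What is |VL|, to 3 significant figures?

45.4

V is at the origin; V and N share the same y with |VN| = 44.5 and N on the +x side, so N = (44.5, 0.00). VQ is vertical with |VQ| = 38.6 and Q on the −y side, so Q = (0.00, -38.6). The virtual corner opposite V is at (44.5, -38.6). The tangent condition forces LC to be normal to NC and since A1 is tangent to KQ there, LK ⟂ KQ, with radius 9.6, so the center L sits 9.6 in from both sides at L = (34.9, -29.0). Then |VL| = |L − V| = 45.4.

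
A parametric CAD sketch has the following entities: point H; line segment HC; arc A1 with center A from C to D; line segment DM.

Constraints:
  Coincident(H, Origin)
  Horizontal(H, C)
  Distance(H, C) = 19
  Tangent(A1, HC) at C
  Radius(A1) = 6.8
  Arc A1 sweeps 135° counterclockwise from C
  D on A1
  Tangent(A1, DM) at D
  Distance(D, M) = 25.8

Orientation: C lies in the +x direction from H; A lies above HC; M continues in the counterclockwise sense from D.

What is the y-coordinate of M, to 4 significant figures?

29.85

H is at the origin; H and C share the same y with |HC| = 19.0 and C on the +x side, so C = (19.00, 0.000). The tangent condition forces AC to be normal to HC, so A = C + (0, 6.8) = (19.00, 6.800). On A1, C sits at bearing -90° from A; a 135° counterclockwise sweep puts D at bearing 45°, so D = A + 6.8·(cos 45°, sin 45°) = (23.81, 11.61). A1 meets DM tangentially, so AD is at right angles to DM, so DM runs along (−sin 45°, cos 45°); with |DM| = 25.8, M = (5.565, 29.85). So M.y = 29.85.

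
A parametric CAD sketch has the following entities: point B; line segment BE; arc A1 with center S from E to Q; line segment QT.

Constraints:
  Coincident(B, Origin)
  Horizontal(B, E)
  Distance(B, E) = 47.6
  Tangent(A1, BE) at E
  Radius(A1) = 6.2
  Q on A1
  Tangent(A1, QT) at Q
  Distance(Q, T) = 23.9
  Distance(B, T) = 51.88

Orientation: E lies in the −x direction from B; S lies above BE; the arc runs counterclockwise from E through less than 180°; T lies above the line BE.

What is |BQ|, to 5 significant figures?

41.893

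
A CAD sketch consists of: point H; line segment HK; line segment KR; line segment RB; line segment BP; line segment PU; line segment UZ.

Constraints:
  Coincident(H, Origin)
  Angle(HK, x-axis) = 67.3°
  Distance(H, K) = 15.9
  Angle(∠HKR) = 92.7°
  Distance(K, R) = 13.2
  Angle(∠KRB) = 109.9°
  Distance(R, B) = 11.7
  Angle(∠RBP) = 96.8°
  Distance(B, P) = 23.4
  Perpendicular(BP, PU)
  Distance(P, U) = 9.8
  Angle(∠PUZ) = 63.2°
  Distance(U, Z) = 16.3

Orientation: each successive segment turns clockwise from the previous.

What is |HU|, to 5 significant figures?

8.0102

H is at the origin; HK runs at 67.3° with length 15.9, so K = (6.1359, 14.668). ∠HKR = 92.7° gives KR at -20.000° from the x-axis; with |KR| = 13.2, R = (18.540, 10.154). ∠KRB = 109.9° gives RB at -90.100° from the x-axis; with |RB| = 11.7, B = (18.519, -1.5463). ∠RBP = 96.8° gives BP at -173.30° from the x-axis; with |BP| = 23.4, P = (-4.7208, -4.2764). BP is perpendicular to PU, so PU runs at 96.700°; with |PU| = 9.8, U = (-5.8641, 5.4567). Then |HU| = |U − H| = 8.0102.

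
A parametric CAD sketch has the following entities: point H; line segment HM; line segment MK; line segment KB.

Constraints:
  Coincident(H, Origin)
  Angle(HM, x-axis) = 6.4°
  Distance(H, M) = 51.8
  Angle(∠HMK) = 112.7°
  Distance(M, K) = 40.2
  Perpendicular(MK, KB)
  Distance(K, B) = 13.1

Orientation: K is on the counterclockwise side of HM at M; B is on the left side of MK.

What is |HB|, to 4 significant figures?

69.47

H is at the origin; HM runs at 6.4° with length 51.8, so M = 51.8·(cos 6.4°, sin 6.4°) = (51.48, 5.774). ∠HMK = 112.7°, so MK runs at 6.4° + (180° − 112.7°) = 73.70° from the x-axis; with |MK| = 40.2, K = M + 40.2·(cos 73.70°, sin 73.70°) = (62.76, 44.36). The perpendicularity gives KB at right angles to MK; with |KB| = 13.1 on the left of MK, B = K + 13.1·(-0.9598, 0.2807) = (50.19, 48.03). Then |HB| = |B − H| = 69.47.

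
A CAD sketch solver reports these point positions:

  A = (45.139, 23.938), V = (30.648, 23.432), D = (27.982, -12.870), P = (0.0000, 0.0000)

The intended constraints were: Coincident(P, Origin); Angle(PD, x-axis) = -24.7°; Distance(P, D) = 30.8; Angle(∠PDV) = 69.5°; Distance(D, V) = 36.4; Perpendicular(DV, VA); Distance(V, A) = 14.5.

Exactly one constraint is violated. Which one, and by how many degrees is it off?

Perpendicular(DV, VA) — off by 6.20°.

P = (0.00, 0.00) ✓; PD at -24.70° ✓; |PD| = 30.80 ✓; ∠PDV = 69.50° ✓; |DV| = 36.40 ✓; ∠(DV, VA) = 83.80° ✗; |VA| = 14.50 ✓.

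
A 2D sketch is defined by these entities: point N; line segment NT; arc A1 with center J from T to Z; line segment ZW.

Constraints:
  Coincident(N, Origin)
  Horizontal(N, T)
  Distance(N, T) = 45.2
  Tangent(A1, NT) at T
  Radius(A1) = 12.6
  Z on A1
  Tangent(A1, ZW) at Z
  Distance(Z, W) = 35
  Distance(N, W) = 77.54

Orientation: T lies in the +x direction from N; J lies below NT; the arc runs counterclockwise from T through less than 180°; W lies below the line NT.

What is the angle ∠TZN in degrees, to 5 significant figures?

80.001°

Checks: |JZ| = 12.60 ✓; ∠(JZ, ZW) = 90.00° ✓; |ZW| = 35.00 ✓; |NW| = 77.54 ✓.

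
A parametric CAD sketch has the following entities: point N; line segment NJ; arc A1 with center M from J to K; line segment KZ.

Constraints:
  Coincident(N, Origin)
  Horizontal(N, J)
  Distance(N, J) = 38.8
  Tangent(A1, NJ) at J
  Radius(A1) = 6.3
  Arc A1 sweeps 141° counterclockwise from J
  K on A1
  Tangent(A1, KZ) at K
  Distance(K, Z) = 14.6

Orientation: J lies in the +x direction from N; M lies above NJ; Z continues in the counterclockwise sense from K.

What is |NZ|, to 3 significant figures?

37.5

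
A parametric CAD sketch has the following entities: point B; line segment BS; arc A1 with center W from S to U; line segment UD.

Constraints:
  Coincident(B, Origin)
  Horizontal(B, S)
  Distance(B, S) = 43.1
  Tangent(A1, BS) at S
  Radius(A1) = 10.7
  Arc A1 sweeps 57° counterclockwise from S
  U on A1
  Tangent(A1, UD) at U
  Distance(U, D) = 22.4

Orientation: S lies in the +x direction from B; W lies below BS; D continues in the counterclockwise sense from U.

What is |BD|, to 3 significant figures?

32.3

B is at the origin; BS is horizontal with |BS| = 43.1 and S on the +x side, so S = (43.1, 0.00). A1 meets BS tangentially, so WS is at right angles to BS, so W = S + (0, -10.7) = (43.1, -10.7). On A1, S sits at bearing 90° from W; a 57° counterclockwise sweep puts U at bearing 147°, so U = W + 10.7·(cos 147°, sin 147°) = (34.1, -4.87). Since A1 is tangent to UD there, WU ⟂ UD, so UD runs along (−sin 147°, cos 147°); with |UD| = 22.4, D = (21.9, -23.7). Then |BD| = |D − B| = 32.3.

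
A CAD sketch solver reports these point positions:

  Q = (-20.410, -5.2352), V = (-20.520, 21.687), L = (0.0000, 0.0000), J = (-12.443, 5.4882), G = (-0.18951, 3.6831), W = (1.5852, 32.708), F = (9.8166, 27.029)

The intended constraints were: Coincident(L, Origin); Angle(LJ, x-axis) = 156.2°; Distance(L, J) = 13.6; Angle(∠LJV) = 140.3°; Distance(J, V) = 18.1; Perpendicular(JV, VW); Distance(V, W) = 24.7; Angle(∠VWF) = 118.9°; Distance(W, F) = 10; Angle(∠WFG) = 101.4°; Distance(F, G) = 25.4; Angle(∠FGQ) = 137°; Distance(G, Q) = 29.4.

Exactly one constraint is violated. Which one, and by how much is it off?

Distance(G, Q) = 29.4 — off by 7.30.

L = (0.00, 0.00) ✓; LJ at 156.2° ✓; |LJ| = 13.60 ✓; ∠LJV = 140.3° ✓; |JV| = 18.10 ✓; ∠(JV, VW) = 90.00° ✓; |VW| = 24.70 ✓; ∠VWF = 118.9° ✓; |WF| = 10.00 ✓; ∠WFG = 101.4° ✓; |FG| = 25.40 ✓; ∠FGQ = 137.0° ✓; |GQ| = 22.10 ✗.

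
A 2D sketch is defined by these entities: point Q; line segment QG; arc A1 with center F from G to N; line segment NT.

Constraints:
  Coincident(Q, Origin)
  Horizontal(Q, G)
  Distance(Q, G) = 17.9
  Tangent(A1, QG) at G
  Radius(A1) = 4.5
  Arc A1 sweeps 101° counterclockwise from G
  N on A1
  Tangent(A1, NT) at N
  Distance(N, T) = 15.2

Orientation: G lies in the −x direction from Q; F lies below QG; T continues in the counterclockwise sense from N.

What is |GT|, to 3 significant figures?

20.3

Q is at the origin; Q and G share the same y with |QG| = 17.9 and G on the −x side, so G = (-17.9, 0.00). The tangent condition forces FG to be normal to QG, so F = G + (0, -4.5) = (-17.9, -4.50). On A1, G sits at bearing 90° from F; a 101° counterclockwise sweep puts N at bearing 191°, so N = F + 4.5·(cos 191°, sin 191°) = (-22.3, -5.36). Tangency of A1 to NT means the radius FN is perpendicular to NT, so NT runs along (−sin 191°, cos 191°); with |NT| = 15.2, T = (-19.4, -20.3). Then |GT| = |T − G| = 20.3.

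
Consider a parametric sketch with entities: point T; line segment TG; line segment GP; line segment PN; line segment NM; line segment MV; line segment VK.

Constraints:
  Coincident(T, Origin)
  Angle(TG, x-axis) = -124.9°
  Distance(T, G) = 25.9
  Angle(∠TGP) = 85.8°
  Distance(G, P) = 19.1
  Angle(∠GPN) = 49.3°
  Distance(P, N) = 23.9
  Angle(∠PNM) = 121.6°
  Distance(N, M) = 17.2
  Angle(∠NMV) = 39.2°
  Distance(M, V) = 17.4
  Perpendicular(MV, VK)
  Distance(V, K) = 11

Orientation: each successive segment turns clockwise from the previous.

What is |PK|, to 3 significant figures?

20.2

∠NMV = 39.2° gives MV at 171° from the x-axis; with |MV| = 17.4, V = (-11.8, -15.1). The perpendicularity gives VK at right angles to MV, so VK runs at 81.0°; with |VK| = 11.0, K = (-10.1, -4.20). Then |PK| = |K − P| = 20.2.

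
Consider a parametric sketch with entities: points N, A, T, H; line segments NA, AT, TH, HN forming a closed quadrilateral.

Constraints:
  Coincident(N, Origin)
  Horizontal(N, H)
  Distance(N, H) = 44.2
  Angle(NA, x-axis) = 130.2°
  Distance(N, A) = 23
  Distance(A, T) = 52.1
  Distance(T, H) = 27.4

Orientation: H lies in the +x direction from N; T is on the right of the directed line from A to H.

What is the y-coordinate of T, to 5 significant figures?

-17.823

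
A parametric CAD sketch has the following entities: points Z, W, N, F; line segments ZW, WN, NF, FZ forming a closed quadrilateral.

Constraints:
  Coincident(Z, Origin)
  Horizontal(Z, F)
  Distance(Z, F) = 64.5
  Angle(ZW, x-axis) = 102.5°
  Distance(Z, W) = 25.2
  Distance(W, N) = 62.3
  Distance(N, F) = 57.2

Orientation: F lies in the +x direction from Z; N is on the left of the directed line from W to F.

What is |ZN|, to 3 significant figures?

73.6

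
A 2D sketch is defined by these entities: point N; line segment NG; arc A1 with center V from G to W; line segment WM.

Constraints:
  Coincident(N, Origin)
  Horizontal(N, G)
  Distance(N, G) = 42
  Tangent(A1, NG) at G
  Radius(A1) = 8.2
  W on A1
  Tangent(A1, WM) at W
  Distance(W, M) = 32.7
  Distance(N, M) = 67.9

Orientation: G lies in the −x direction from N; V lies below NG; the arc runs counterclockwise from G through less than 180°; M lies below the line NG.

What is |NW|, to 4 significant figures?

50.55

Checks: |VW| = 8.200 ✓; ∠(VW, WM) = 90.00° ✓; |WM| = 32.70 ✓; |NM| = 67.90 ✓.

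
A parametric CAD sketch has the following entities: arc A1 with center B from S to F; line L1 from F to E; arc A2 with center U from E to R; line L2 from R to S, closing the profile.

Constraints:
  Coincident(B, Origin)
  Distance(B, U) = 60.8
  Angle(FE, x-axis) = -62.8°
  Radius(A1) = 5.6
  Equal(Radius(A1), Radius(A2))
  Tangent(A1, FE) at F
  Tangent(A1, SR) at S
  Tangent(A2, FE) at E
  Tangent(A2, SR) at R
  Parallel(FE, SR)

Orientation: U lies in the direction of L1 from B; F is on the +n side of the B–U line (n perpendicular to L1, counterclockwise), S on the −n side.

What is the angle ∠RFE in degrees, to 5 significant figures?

10.437°

Tangency of A1 to both parallel lines with radius 5.6 puts F and S at B ± 5.6·n: F = (4.9807, 2.5597), S = (-4.9807, -2.5597). Equal radii place E and R the same way about U: E = U + 5.6·n = (32.772, -51.517), R = U − 5.6·n = (22.811, -56.636). Then cos ∠RFE = FR·FE / (|FR||FE|), giving 10.437°.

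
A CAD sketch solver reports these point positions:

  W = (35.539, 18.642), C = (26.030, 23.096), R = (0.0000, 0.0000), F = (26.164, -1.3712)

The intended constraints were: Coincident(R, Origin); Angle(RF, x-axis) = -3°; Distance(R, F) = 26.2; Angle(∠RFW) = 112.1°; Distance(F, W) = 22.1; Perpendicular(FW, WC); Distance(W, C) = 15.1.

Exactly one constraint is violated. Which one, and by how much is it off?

Distance(W, C) = 15.1 — off by 4.60.

R = (0.00, 0.00) ✓; RF at -3.000° ✓; |RF| = 26.20 ✓; ∠RFW = 112.1° ✓; |FW| = 22.10 ✓; ∠(FW, WC) = 90.00° ✓; |WC| = 10.50 ✗.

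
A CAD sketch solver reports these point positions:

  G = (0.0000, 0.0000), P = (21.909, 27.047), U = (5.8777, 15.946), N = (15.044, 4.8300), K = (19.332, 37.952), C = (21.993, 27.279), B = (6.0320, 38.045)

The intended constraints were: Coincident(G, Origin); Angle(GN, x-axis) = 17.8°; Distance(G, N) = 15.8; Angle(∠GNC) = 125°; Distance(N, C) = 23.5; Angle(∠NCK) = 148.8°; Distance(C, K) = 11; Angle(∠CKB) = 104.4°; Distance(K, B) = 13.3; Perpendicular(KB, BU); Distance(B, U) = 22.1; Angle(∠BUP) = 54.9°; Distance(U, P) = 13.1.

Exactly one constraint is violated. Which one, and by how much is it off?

Distance(U, P) = 13.1 — off by 6.40.

G = (0.00, 0.00) ✓; GN at 17.80° ✓; |GN| = 15.80 ✓; ∠GNC = 125.0° ✓; |NC| = 23.50 ✓; ∠NCK = 148.8° ✓; |CK| = 11.00 ✓; ∠CKB = 104.4° ✓; |KB| = 13.30 ✓; ∠(KB, BU) = 90.00° ✓; |BU| = 22.10 ✓; ∠BUP = 54.90° ✓; |UP| = 19.50 ✗.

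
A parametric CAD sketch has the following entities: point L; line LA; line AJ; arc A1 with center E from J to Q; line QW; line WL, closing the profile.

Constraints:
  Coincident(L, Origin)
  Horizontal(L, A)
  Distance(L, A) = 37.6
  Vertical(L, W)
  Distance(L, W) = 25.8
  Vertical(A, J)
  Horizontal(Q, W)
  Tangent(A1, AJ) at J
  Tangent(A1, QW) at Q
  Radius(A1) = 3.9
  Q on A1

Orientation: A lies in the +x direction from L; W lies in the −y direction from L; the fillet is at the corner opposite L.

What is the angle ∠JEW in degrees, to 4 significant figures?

173.4°

The virtual corner opposite L is at (37.60, -25.80). Since A1 is tangent to AJ there, EJ ⟂ AJ and since A1 is tangent to QW there, EQ ⟂ QW, with radius 3.9, so the center E sits 3.9 in from both sides at E = (33.70, -21.90). That places the tangent points at J = (37.60, -21.90) on AJ and Q = (33.70, -25.80) on QW. Then cos ∠JEW = EJ·EW / (|EJ||EW|), giving 173.4°.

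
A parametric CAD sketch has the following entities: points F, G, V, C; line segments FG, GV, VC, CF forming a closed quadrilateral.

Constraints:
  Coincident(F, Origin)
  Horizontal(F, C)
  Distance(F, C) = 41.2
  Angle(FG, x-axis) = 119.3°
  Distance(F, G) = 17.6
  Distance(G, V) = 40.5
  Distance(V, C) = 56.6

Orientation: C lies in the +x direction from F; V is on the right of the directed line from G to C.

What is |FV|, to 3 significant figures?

26.9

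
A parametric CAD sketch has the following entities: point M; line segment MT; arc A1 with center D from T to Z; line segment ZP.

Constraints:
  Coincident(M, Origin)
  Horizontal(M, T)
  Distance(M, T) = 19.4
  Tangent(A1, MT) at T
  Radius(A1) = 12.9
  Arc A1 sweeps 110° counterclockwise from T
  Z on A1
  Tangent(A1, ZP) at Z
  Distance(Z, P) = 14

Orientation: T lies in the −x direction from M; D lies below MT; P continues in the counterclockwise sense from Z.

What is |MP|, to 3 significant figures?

40.5

On A1, T sits at bearing 90° from D; a 110° counterclockwise sweep puts Z at bearing 200°, so Z = D + 12.9·(cos 200°, sin 200°) = (-31.5, -17.3). The tangent condition forces DZ to be normal to ZP, so ZP runs along (−sin 200°, cos 200°); with |ZP| = 14.0, P = (-26.7, -30.5). Then |MP| = |P − M| = 40.5.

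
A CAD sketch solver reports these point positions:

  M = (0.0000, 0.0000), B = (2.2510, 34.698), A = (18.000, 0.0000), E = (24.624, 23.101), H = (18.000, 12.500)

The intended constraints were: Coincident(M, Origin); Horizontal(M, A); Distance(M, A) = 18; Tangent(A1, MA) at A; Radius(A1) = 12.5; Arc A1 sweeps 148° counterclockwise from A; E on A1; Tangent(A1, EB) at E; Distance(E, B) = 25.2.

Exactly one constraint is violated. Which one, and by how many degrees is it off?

Tangent(A1, EB) at E — off by 4.60°.

M = (0.00, 0.00) ✓; M.y = 0.00, A.y = 0.00 ✓; |MA| = 18.00 ✓; ∠(HA, AM) = 90.00° ✓; |HA| = 12.50 ✓; bearing(H→E) − bearing(H→A) = 148.0° ✓; |HE| = 12.50 ✓; ∠(HE, EB) = 85.40° ✗; |EB| = 25.20 ✓.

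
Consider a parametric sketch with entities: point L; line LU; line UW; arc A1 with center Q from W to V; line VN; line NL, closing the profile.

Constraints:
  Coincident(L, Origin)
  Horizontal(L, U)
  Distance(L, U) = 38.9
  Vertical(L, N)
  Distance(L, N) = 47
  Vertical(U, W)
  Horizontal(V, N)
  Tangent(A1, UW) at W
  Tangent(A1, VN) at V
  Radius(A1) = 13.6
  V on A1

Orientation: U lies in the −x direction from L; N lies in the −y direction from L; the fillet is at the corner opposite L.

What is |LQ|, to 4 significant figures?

41.90

L is at the origin; L and U share the same y with |LU| = 38.9 and U on the −x side, so U = (-38.90, 0.000). L and N share the same x with |LN| = 47.0 and N on the −y side, so N = (0.000, -47.00). The virtual corner opposite L is at (-38.90, -47.00). Tangency of A1 to UW means the radius QW is perpendicular to UW and tangency of A1 to VN means the radius QV is perpendicular to VN, with radius 13.6, so the center Q sits 13.6 in from both sides at Q = (-25.30, -33.40). Then |LQ| = |Q − L| = 41.90.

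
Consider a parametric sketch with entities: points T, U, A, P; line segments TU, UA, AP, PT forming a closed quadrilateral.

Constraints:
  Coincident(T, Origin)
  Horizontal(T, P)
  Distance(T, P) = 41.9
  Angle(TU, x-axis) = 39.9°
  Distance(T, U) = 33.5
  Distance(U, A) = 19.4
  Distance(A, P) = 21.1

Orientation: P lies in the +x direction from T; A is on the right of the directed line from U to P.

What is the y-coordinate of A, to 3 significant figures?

2.67

Checks: TU at 39.90° ✓; |UA| = 19.40 ✓; |AP| = 21.10 ✓.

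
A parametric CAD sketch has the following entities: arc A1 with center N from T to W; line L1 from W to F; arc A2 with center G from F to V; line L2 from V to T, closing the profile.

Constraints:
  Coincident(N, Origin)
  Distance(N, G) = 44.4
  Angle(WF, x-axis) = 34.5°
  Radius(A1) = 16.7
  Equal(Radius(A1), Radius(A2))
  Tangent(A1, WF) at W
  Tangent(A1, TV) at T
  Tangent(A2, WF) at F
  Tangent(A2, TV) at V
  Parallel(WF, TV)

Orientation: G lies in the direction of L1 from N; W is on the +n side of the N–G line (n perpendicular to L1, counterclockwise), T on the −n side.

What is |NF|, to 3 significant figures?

47.4

The slot axis is L1's direction at 34.5°, so u = (cos 34.5°, sin 34.5°) = (0.824, 0.566) and n = (−sin 34.5°, cos 34.5°) = (-0.566, 0.824). N is at the origin and G lies 44.4 along u from N, so G = 44.4·u = (36.6, 25.1). Tangency of A1 to both parallel lines with radius 16.7 puts W and T at N ± 16.7·n: W = (-9.46, 13.8), T = (9.46, -13.8). Equal radii place F and V the same way about G: F = G + 16.7·n = (27.1, 38.9), V = G − 16.7·n = (46.1, 11.4). Then |NF| = |F − N| = 47.4.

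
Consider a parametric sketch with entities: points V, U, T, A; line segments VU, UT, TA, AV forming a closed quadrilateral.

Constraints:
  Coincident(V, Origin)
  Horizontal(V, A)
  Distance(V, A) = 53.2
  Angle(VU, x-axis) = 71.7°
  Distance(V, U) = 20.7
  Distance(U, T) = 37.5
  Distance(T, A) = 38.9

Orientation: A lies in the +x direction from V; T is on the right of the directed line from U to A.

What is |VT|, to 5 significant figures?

23.999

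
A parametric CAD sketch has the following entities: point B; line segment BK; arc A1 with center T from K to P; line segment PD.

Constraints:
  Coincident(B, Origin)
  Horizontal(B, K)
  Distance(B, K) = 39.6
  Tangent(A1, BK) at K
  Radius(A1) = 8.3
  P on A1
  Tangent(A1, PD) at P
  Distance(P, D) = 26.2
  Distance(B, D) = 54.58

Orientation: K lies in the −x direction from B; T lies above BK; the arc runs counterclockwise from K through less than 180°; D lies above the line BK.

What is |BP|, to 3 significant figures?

33.8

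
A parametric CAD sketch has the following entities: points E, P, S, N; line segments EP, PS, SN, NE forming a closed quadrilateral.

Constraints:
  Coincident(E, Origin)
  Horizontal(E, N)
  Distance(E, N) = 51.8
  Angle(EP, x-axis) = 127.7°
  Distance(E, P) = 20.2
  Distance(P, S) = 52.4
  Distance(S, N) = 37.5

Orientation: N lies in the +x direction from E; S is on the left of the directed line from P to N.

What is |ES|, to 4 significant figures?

50.28

E is at the origin; EN is horizontal with |EN| = 51.8 and N in +x, so N = (51.8, 0). EP runs at 127.7° with |EP| = 20.2, so P = (-12.35, 15.98). S is determined by |PS| = 52.4 and |SN| = 37.5 together: it lies at the intersection of circle(P, 52.4) and circle(N, 37.5). With |PN| = 66.11, the foot of the radical line on PN is 43.19 from P and the perpendicular offset is √(52.4² − 43.19²) = 29.68. Taking the left-of-PN solution: S = (36.73, 34.34).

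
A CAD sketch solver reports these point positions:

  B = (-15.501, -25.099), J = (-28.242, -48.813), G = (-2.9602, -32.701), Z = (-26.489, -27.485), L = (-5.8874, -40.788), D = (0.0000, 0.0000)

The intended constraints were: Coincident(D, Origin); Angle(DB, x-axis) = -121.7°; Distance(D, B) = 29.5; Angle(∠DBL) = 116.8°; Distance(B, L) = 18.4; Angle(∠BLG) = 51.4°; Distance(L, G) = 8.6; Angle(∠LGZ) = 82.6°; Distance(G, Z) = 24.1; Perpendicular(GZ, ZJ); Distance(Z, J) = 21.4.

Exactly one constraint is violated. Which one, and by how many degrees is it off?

Perpendicular(GZ, ZJ) — off by 7.80°.

D = (0.00, 0.00) ✓; DB at -121.7° ✓; |DB| = 29.50 ✓; ∠DBL = 116.8° ✓; |BL| = 18.40 ✓; ∠BLG = 51.40° ✓; |LG| = 8.600 ✓; ∠LGZ = 82.60° ✓; |GZ| = 24.10 ✓; ∠(GZ, ZJ) = 97.80° ✗; |ZJ| = 21.40 ✓.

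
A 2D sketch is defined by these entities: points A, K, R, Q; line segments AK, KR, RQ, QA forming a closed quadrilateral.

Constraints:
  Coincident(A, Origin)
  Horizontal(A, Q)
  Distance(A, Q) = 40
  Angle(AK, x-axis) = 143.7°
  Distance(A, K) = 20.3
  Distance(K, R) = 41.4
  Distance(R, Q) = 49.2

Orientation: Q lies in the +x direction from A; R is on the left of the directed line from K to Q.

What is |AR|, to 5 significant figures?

43.178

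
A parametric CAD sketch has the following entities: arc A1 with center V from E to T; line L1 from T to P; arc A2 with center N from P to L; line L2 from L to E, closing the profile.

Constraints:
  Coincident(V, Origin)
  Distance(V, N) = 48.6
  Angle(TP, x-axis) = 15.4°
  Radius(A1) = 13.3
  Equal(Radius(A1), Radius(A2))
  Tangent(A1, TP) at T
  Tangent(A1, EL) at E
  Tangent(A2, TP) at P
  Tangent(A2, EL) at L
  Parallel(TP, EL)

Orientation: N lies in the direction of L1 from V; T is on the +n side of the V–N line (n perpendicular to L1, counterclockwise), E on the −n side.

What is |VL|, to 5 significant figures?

50.387

Tangency of A1 to both parallel lines with radius 13.3 puts T and E at V ± 13.3·n: T = (-3.5319, 12.822), E = (3.5319, -12.822). Equal radii place P and L the same way about N: P = N + 13.3·n = (43.323, 25.728), L = N − 13.3·n = (50.387, 0.083558). Then |VL| = |L − V| = 50.387.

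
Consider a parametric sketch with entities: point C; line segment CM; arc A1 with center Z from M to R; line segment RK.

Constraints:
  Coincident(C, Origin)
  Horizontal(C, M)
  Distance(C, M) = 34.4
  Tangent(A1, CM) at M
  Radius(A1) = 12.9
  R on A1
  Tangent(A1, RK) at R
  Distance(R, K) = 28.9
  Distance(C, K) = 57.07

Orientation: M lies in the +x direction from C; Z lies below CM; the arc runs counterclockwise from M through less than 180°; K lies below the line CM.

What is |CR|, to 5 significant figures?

29.486

Checks: |ZM| = 12.90 ✓; |ZR| = 12.90 ✓; ∠(ZR, RK) = 90.00° ✓; |RK| = 28.90 ✓; |CK| = 57.07 ✓.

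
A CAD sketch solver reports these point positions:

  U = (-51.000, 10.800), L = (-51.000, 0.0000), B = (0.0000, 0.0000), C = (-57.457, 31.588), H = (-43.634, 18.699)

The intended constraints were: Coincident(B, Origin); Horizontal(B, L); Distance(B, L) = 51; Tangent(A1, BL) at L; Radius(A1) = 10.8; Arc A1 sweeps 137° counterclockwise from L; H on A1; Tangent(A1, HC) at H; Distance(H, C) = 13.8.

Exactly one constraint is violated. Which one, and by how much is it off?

Distance(H, C) = 13.8 — off by 5.10.

B = (0.00, 0.00) ✓; B.y = 0.00, L.y = 0.00 ✓; |BL| = 51.00 ✓; ∠(UL, LB) = 90.00° ✓; |UL| = 10.80 ✓; bearing(U→H) − bearing(U→L) = 137.0° ✓; |UH| = 10.80 ✓; ∠(UH, HC) = 90.00° ✓; |HC| = 18.90 ✗.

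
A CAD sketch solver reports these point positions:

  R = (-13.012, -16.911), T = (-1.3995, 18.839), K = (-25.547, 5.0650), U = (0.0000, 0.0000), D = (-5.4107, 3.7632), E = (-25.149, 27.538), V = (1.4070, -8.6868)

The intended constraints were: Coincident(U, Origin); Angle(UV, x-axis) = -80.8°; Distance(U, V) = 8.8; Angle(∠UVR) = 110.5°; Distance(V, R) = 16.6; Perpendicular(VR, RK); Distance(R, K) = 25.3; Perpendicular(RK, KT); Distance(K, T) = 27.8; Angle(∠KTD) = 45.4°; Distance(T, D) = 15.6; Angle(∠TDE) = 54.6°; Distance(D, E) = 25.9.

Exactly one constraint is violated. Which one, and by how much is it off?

Distance(D, E) = 25.9 — off by 5.00.

U = (0.00, 0.00) ✓; UV at -80.80° ✓; |UV| = 8.800 ✓; ∠UVR = 110.5° ✓; |VR| = 16.60 ✓; ∠(VR, RK) = 90.00° ✓; |RK| = 25.30 ✓; ∠(RK, KT) = 90.00° ✓; |KT| = 27.80 ✓; ∠KTD = 45.40° ✓; |TD| = 15.60 ✓; ∠TDE = 54.60° ✓; |DE| = 30.90 ✗.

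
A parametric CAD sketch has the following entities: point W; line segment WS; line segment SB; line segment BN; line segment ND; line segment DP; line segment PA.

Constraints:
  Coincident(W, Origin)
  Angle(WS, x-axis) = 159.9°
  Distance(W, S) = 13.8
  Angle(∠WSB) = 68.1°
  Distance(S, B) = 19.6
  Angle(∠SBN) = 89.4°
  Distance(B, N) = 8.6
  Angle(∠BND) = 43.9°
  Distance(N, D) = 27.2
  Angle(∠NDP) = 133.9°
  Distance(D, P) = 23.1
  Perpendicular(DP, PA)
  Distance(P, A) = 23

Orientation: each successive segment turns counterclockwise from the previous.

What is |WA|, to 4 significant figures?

50.04

W is at the origin; WS runs at 159.9° with length 13.8, so S = (-12.96, 4.743). ∠WSB = 68.1° gives SB at -88.20° from the x-axis; with |SB| = 19.6, B = (-12.34, -14.85). ∠SBN = 89.4° gives BN at 2.400° from the x-axis; with |BN| = 8.6, N = (-3.751, -14.49). ∠BND = 43.9° gives ND at 138.5° from the x-axis; with |ND| = 27.2, D = (-24.12, 3.536). ∠NDP = 133.9° gives DP at -175.4° from the x-axis; with |DP| = 23.1, P = (-47.15, 1.683). DP ⟂ PA, so PA runs at -85.40°; with |PA| = 23.0, A = (-45.30, -21.24). Then |WA| = |A − W| = 50.04.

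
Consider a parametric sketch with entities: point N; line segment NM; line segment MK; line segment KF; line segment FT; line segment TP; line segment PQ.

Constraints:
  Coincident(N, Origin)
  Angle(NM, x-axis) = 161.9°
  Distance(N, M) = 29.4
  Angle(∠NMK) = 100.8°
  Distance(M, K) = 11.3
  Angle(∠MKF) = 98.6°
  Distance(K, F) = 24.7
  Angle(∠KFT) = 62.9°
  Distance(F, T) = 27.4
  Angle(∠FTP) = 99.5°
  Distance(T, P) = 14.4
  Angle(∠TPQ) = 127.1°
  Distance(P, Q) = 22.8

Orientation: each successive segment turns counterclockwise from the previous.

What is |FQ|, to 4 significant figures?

33.85

N is at the origin; NM runs at 161.9° with length 29.4, so M = (-27.95, 9.134). ∠NMK = 100.8° gives MK at -118.9° from the x-axis; with |MK| = 11.3, K = (-33.41, -0.7589). ∠MKF = 98.6° gives KF at -37.50° from the x-axis; with |KF| = 24.7, F = (-13.81, -15.80). ∠KFT = 62.9° gives FT at 79.60° from the x-axis; with |FT| = 27.4, T = (-8.864, 11.15). ∠FTP = 99.5° gives TP at 160.1° from the x-axis; with |TP| = 14.4, P = (-22.40, 16.06). ∠TPQ = 127.1° gives PQ at -147.0° from the x-axis; with |PQ| = 22.8, Q = (-41.53, 3.638). Then |FQ| = |Q − F| = 33.85.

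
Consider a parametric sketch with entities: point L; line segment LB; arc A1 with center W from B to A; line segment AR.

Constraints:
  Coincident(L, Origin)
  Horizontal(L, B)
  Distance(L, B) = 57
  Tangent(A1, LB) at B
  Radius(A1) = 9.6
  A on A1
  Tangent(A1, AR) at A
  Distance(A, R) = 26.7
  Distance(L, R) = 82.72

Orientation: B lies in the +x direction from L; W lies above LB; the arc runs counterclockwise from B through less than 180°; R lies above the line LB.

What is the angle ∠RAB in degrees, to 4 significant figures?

148.0°

Checks: ∠(WB, BL) = 90.00° ✓; |WB| = 9.600 ✓; |WA| = 9.600 ✓; ∠(WA, AR) = 90.00° ✓; |AR| = 26.70 ✓; |LR| = 82.72 ✓.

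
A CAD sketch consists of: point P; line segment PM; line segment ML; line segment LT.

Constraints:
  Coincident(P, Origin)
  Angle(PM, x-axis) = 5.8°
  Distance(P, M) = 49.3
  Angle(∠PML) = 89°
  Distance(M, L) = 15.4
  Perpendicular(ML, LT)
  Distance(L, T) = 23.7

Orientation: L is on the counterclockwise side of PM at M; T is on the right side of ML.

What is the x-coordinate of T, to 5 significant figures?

70.757

P is at the origin; PM runs at 5.8° with length 49.3, so M = 49.3·(cos 5.8°, sin 5.8°) = (49.048, 4.9821). ∠PML = 89.0°, so ML runs at 5.8° + (180° − 89.0°) = 96.800° from the x-axis; with |ML| = 15.4, L = M + 15.4·(cos 96.800°, sin 96.800°) = (47.224, 20.274). ML ⟂ LT; with |LT| = 23.7 on the right of ML, T = L + 23.7·(0.99297, 0.11840) = (70.757, 23.080). So T.x = 70.757.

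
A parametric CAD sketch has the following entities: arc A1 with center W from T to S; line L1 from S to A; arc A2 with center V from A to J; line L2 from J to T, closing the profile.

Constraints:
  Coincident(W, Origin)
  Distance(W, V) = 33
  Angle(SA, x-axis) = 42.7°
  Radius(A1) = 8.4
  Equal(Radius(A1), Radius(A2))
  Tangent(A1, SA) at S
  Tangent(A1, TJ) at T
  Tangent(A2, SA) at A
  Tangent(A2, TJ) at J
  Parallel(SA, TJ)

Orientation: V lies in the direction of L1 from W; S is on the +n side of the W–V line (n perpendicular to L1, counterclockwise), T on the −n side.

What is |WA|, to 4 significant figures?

34.05

The slot axis is L1's direction at 42.7°, so u = (cos 42.7°, sin 42.7°) = (0.7349, 0.6782) and n = (−sin 42.7°, cos 42.7°) = (-0.6782, 0.7349). W is at the origin and V lies 33.0 along u from W, so V = 33.0·u = (24.25, 22.38). Tangency of A1 to both parallel lines with radius 8.4 puts S and T at W ± 8.4·n: S = (-5.697, 6.173), T = (5.697, -6.173). Equal radii place A and J the same way about V: A = V + 8.4·n = (18.56, 28.55), J = V − 8.4·n = (29.95, 16.21). Then |WA| = |A − W| = 34.05.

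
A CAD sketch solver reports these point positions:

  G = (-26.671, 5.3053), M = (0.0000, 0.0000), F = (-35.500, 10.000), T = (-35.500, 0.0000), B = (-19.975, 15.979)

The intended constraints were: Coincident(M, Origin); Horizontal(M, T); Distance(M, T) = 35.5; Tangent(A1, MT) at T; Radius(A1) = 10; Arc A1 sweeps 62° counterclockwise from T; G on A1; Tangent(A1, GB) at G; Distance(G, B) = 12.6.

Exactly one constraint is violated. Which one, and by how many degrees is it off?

Tangent(A1, GB) at G — off by 4.10°.

M = (0.00, 0.00) ✓; M.y = 0.00, T.y = 0.00 ✓; |MT| = 35.50 ✓; ∠(FT, TM) = 90.00° ✓; |FT| = 10.00 ✓; bearing(F→G) − bearing(F→T) = 62.00° ✓; |FG| = 10.00 ✓; ∠(FG, GB) = 94.10° ✗; |GB| = 12.60 ✓.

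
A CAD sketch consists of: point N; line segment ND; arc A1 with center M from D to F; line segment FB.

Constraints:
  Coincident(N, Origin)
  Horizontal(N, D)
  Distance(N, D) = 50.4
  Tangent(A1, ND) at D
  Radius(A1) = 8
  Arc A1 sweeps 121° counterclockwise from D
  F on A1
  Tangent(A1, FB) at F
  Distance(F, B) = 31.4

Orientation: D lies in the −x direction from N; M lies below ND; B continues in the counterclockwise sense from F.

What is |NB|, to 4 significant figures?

56.67

On A1, D sits at bearing 90° from M; a 121° counterclockwise sweep puts F at bearing 211°, so F = M + 8.0·(cos 211°, sin 211°) = (-57.26, -12.12). A1 meets FB tangentially, so MF is at right angles to FB, so FB runs along (−sin 211°, cos 211°); with |FB| = 31.4, B = (-41.09, -39.04). Then |NB| = |B − N| = 56.67.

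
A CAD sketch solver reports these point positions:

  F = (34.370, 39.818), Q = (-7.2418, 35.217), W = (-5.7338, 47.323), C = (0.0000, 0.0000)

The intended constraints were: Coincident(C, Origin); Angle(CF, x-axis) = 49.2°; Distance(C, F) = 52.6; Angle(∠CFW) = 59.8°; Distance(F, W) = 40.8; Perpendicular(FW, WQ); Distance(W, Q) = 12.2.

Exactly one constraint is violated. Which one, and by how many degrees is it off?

Perpendicular(FW, WQ) — off by 3.50°.

C = (0.00, 0.00) ✓; CF at 49.20° ✓; |CF| = 52.60 ✓; ∠CFW = 59.80° ✓; |FW| = 40.80 ✓; ∠(FW, WQ) = 93.50° ✗; |WQ| = 12.20 ✓.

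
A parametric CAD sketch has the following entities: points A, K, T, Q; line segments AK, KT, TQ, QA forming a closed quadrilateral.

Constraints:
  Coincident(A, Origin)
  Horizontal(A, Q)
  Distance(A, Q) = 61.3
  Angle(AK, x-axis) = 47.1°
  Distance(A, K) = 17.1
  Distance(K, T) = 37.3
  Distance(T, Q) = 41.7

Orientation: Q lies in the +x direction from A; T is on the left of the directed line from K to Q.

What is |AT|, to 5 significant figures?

54.291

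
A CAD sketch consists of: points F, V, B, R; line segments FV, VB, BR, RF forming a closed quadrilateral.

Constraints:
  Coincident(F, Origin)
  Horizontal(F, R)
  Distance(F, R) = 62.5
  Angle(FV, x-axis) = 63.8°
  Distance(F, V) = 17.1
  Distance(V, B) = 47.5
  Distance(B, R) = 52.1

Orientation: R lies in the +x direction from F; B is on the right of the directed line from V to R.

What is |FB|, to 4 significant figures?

36.54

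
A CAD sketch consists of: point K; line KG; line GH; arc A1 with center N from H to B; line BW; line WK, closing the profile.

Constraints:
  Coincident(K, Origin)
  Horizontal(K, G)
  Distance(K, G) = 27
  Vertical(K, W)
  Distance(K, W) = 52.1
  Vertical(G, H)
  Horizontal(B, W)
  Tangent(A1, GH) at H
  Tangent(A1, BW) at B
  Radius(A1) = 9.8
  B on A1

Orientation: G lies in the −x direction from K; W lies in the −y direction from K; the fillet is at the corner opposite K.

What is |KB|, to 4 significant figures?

54.87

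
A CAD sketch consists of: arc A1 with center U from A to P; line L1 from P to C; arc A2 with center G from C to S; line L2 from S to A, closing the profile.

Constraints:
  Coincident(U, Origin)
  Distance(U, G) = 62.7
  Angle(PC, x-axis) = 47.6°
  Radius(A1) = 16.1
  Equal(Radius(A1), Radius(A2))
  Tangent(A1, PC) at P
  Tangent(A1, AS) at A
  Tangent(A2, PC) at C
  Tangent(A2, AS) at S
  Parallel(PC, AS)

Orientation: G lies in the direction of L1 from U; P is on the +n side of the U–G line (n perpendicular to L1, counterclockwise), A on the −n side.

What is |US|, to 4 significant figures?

64.73

The slot axis is L1's direction at 47.6°, so u = (cos 47.6°, sin 47.6°) = (0.6743, 0.7385) and n = (−sin 47.6°, cos 47.6°) = (-0.7385, 0.6743). U is at the origin and G lies 62.7 along u from U, so G = 62.7·u = (42.28, 46.30). Tangency of A1 to both parallel lines with radius 16.1 puts P and A at U ± 16.1·n: P = (-11.89, 10.86), A = (11.89, -10.86). Equal radii place C and S the same way about G: C = G + 16.1·n = (30.39, 57.16), S = G − 16.1·n = (54.17, 35.44). Then |US| = |S − U| = 64.73.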